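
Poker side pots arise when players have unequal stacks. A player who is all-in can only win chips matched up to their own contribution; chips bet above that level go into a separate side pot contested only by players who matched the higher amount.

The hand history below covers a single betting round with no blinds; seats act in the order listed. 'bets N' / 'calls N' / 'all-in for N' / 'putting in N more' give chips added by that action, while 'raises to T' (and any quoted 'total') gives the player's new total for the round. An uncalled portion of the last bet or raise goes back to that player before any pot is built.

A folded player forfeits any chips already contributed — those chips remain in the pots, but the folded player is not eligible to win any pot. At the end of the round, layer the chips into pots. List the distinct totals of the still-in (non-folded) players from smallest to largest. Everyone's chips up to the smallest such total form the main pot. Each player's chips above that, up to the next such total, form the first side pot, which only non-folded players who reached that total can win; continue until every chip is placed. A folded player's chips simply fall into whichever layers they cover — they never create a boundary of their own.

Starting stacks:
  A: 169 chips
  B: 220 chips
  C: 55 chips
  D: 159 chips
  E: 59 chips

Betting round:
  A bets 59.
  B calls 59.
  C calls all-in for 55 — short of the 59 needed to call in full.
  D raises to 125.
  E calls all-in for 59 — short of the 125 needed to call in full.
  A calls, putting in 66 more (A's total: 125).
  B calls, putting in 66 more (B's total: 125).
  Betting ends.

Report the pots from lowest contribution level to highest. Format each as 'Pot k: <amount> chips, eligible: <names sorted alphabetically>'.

Contributions: A=125, B=125, C=55, D=125, E=59
Pot levels (distinct totals of non-folded players): 55, 59, 125
Layer 1-55: 55 each from A, B, C, D, E = 55*5 = 275 chips; eligible A, B, C, D, E
Layer 56-59: 4 each from A, B, D, E = 4*4 = 16 chips; eligible A, B, D, E
Layer 60-125: 66 each from A, B, D = 66*3 = 198 chips; eligible A, B, D

Pot 1: 275 chips, eligible: A, B, C, D, E
Pot 2: 16 chips, eligible: A, B, D, E
Pot 3: 198 chips, eligible: A, B, D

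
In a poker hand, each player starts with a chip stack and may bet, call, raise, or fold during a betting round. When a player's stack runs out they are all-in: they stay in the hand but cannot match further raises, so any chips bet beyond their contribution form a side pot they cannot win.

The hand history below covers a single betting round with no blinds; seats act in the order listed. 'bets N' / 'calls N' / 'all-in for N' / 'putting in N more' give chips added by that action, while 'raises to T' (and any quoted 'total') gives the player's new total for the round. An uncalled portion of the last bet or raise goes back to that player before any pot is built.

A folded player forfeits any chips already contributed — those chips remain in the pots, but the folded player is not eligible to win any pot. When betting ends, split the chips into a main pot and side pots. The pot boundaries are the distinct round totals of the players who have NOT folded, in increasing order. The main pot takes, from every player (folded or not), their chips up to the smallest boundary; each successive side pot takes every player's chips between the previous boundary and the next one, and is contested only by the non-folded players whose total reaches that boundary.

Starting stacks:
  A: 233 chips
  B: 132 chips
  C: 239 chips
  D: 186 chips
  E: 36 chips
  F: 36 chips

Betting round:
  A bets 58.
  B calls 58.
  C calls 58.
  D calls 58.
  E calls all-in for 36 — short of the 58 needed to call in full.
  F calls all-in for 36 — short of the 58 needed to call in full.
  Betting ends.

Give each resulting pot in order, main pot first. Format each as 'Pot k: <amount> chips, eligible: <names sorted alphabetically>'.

Contributions: A=58, B=58, C=58, D=58, E=36, F=36
Pot levels (distinct totals of non-folded players): 36, 58
Layer 1-36: 36 each from A, B, C, D, E, F = 36*6 = 216 chips; eligible A, B, C, D, E, F
Layer 37-58: 22 each from A, B, C, D = 22*4 = 88 chips; eligible A, B, C, D

Pot 1: 216 chips, eligible: A, B, C, D, E, F
Pot 2: 88 chips, eligible: A, B, C, D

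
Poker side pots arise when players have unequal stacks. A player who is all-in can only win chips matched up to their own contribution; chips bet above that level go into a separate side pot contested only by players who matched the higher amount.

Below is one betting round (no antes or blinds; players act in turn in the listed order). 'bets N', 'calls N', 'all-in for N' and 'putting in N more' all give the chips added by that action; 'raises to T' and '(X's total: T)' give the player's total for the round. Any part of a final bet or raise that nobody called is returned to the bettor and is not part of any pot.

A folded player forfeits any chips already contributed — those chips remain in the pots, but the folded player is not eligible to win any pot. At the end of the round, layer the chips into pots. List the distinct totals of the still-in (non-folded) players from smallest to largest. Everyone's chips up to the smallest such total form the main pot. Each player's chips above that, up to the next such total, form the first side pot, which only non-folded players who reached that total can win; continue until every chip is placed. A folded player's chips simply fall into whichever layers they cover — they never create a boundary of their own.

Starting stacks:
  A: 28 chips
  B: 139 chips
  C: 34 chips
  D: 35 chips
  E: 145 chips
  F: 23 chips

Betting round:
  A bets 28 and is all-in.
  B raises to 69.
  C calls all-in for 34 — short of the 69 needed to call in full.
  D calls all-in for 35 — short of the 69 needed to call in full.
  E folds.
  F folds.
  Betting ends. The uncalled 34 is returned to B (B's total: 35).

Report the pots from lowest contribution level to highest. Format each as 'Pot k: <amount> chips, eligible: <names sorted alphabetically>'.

Pot 1: 112 chips, eligible: A, B, C, D
Pot 2: 18 chips, eligible: B, C, D
Pot 3: 2 chips, eligible: B, D

Derivation:
Contributions (after 34 returned to B): A=28, B=35, C=34, D=35
Folded: E, F
Pot levels (distinct totals of non-folded players): 28, 34, 35
Layer 1-28: 28 each from A, B, C, D = 28*4 = 112 chips; eligible A, B, C, D
Layer 29-34: 6 each from B, C, D = 6*3 = 18 chips; eligible B, C, D
Layer 35-35: 1 each from B, D = 1*2 = 2 chips; eligible B, D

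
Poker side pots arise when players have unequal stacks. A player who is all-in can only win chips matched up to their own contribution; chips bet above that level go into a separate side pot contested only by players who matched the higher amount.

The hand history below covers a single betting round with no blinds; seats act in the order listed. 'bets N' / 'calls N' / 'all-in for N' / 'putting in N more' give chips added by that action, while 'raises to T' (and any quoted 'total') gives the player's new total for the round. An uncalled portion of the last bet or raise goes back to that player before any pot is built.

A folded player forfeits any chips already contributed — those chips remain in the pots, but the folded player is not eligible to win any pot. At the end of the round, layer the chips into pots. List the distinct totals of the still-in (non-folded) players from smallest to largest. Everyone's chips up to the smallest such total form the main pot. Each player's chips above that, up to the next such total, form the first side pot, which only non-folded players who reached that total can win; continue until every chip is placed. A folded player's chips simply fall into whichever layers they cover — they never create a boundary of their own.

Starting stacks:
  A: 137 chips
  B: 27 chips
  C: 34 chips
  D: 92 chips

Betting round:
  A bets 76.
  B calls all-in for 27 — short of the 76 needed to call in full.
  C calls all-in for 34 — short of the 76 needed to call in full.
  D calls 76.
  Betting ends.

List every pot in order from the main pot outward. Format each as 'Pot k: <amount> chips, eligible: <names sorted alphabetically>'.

Contributions: A=76, B=27, C=34, D=76
Pot levels (distinct totals of non-folded players): 27, 34, 76
Layer 1-27: 27 each from A, B, C, D = 27*4 = 108 chips; eligible A, B, C, D
Layer 28-34: 7 each from A, C, D = 7*3 = 21 chips; eligible A, C, D
Layer 35-76: 42 each from A, D = 42*2 = 84 chips; eligible A, D

Pot 1: 108 chips, eligible: A, B, C, D
Pot 2: 21 chips, eligible: A, C, D
Pot 3: 84 chips, eligible: A, D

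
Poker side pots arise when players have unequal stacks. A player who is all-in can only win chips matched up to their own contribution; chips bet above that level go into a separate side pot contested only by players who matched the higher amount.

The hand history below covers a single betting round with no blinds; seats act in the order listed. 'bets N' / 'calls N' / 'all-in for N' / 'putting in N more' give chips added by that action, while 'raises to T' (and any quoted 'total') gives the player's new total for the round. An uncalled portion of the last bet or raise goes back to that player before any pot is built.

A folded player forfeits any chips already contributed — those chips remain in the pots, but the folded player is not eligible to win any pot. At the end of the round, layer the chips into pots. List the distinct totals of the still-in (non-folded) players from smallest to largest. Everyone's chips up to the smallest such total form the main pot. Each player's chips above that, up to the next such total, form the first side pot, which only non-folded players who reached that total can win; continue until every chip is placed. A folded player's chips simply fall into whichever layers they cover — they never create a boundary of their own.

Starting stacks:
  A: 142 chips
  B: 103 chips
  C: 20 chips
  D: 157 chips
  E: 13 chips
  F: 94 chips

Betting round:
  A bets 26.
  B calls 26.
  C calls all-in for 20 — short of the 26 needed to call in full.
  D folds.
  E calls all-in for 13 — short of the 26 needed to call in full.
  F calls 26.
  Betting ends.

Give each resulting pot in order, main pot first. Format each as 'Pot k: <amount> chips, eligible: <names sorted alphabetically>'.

Contributions: A=26, B=26, C=20, E=13, F=26
Folded: D
Pot levels (distinct totals of non-folded players): 13, 20, 26
Layer 1-13: 13 each from A, B, C, E, F = 13*5 = 65 chips; eligible A, B, C, E, F
Layer 14-20: 7 each from A, B, C, F = 7*4 = 28 chips; eligible A, B, C, F
Layer 21-26: 6 each from A, B, F = 6*3 = 18 chips; eligible A, B, F

Pot 1: 65 chips, eligible: A, B, C, E, F
Pot 2: 28 chips, eligible: A, B, C, F
Pot 3: 18 chips, eligible: A, B, F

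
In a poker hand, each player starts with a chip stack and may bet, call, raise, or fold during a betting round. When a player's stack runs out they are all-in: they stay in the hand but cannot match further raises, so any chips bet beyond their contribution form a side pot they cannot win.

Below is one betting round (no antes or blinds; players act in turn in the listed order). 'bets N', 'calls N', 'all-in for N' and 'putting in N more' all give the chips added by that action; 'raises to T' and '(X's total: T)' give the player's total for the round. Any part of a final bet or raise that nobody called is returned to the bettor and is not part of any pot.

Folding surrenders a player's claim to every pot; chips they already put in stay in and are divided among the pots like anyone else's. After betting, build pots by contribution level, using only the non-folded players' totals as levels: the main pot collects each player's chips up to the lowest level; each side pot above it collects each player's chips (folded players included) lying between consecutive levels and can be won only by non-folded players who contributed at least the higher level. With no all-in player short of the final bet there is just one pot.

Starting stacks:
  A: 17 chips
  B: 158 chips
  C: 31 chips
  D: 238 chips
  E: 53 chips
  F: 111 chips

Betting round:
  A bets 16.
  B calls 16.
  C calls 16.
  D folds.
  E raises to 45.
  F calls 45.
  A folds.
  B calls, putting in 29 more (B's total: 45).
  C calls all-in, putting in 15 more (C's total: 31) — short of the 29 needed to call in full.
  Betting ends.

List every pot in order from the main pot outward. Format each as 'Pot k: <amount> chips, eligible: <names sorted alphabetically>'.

Contributions: A=16, B=45, C=31, E=45, F=45
Folded: A, D
Pot levels (distinct totals of non-folded players): 31, 45
Layer 1-31: A 16 + B 31 + C 31 + E 31 + F 31 = 140 chips; eligible B, C, E, F
Layer 32-45: 14 each from B, E, F = 14*3 = 42 chips; eligible B, E, F

Pot 1: 140 chips, eligible: B, C, E, F
Pot 2: 42 chips, eligible: B, E, F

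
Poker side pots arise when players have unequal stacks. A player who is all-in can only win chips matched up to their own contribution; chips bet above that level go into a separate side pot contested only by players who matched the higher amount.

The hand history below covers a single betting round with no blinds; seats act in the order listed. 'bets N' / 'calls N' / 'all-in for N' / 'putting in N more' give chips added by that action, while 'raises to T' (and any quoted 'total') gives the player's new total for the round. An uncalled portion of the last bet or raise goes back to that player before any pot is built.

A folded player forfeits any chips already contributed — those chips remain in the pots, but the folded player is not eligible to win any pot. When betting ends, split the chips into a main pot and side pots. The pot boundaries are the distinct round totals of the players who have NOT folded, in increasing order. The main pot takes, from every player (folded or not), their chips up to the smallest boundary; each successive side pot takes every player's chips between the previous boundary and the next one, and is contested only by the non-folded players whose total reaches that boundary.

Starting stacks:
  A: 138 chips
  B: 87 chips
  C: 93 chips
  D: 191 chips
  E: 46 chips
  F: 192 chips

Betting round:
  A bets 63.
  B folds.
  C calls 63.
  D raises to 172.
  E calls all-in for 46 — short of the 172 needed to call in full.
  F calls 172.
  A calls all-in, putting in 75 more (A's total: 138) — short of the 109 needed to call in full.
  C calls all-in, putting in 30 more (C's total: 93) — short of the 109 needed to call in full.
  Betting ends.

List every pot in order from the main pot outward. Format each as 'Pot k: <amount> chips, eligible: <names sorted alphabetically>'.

Pot 1: 230 chips, eligible: A, C, D, E, F
Pot 2: 188 chips, eligible: A, C, D, F
Pot 3: 135 chips, eligible: A, D, F
Pot 4: 68 chips, eligible: D, F

Derivation:
Contributions: A=138, C=93, D=172, E=46, F=172
Folded: B
Pot levels (distinct totals of non-folded players): 46, 93, 138, 172
Layer 1-46: 46 each from A, C, D, E, F = 46*5 = 230 chips; eligible A, C, D, E, F
Layer 47-93: 47 each from A, C, D, F = 47*4 = 188 chips; eligible A, C, D, F
Layer 94-138: 45 each from A, D, F = 45*3 = 135 chips; eligible A, D, F
Layer 139-172: 34 each from D, F = 34*2 = 68 chips; eligible D, F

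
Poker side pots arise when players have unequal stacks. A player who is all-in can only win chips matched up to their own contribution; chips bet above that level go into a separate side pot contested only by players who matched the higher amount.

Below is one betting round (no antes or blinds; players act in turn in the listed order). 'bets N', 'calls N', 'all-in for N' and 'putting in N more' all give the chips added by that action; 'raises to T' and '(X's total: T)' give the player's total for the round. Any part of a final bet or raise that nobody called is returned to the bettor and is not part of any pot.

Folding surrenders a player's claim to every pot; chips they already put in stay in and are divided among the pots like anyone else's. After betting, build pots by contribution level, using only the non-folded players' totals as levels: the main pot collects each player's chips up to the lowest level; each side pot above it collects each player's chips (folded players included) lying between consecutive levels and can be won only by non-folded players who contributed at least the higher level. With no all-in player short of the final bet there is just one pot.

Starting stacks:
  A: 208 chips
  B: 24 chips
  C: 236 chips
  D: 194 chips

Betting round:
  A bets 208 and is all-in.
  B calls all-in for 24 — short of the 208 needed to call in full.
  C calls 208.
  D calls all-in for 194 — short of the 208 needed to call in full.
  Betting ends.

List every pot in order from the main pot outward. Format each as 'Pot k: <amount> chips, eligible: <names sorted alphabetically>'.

Contributions: A=208, B=24, C=208, D=194
Pot levels (distinct totals of non-folded players): 24, 194, 208
Layer 1-24: 24 each from A, B, C, D = 24*4 = 96 chips; eligible A, B, C, D
Layer 25-194: 170 each from A, C, D = 170*3 = 510 chips; eligible A, C, D
Layer 195-208: 14 each from A, C = 14*2 = 28 chips; eligible A, C

Pot 1: 96 chips, eligible: A, B, C, D
Pot 2: 510 chips, eligible: A, C, D
Pot 3: 28 chips, eligible: A, C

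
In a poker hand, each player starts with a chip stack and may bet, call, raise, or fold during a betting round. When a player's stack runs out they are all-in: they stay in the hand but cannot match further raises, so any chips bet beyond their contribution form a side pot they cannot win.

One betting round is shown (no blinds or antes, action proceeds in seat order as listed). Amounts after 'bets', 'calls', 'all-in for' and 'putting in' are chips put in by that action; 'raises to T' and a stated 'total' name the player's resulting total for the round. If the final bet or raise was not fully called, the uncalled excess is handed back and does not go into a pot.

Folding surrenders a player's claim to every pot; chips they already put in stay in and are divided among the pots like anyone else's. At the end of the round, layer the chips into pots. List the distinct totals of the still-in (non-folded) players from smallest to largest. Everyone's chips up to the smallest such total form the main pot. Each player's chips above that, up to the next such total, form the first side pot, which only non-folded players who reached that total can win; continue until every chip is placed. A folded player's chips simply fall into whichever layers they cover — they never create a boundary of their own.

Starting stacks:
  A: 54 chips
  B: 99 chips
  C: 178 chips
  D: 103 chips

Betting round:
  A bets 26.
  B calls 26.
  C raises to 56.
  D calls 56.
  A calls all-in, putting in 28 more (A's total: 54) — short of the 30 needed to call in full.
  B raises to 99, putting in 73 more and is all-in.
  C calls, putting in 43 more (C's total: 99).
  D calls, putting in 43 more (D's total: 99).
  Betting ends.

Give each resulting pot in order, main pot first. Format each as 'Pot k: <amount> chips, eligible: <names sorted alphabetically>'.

Contributions: A=54, B=99, C=99, D=99
Pot levels (distinct totals of non-folded players): 54, 99
Layer 1-54: 54 each from A, B, C, D = 54*4 = 216 chips; eligible A, B, C, D
Layer 55-99: 45 each from B, C, D = 45*3 = 135 chips; eligible B, C, D

Pot 1: 216 chips, eligible: A, B, C, D
Pot 2: 135 chips, eligible: B, C, D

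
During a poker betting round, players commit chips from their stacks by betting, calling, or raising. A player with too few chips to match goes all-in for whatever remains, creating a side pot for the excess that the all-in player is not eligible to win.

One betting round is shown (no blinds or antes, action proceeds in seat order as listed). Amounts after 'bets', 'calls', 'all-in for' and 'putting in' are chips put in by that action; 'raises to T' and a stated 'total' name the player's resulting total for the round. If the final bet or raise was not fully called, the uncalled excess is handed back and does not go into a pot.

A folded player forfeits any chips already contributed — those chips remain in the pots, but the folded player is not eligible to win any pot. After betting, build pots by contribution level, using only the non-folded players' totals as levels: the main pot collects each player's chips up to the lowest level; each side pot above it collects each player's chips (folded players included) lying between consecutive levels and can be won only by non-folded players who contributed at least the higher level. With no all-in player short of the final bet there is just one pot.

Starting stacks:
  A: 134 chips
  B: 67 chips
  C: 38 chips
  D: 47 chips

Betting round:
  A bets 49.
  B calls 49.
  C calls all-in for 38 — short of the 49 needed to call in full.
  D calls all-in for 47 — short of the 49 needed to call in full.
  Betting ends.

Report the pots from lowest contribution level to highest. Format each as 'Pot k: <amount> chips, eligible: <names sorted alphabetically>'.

Pot 1: 152 chips, eligible: A, B, C, D
Pot 2: 27 chips, eligible: A, B, D
Pot 3: 4 chips, eligible: A, B

Derivation:
Contributions: A=49, B=49, C=38, D=47
Pot levels (distinct totals of non-folded players): 38, 47, 49
Layer 1-38: 38 each from A, B, C, D = 38*4 = 152 chips; eligible A, B, C, D
Layer 39-47: 9 each from A, B, D = 9*3 = 27 chips; eligible A, B, D
Layer 48-49: 2 each from A, B = 2*2 = 4 chips; eligible A, B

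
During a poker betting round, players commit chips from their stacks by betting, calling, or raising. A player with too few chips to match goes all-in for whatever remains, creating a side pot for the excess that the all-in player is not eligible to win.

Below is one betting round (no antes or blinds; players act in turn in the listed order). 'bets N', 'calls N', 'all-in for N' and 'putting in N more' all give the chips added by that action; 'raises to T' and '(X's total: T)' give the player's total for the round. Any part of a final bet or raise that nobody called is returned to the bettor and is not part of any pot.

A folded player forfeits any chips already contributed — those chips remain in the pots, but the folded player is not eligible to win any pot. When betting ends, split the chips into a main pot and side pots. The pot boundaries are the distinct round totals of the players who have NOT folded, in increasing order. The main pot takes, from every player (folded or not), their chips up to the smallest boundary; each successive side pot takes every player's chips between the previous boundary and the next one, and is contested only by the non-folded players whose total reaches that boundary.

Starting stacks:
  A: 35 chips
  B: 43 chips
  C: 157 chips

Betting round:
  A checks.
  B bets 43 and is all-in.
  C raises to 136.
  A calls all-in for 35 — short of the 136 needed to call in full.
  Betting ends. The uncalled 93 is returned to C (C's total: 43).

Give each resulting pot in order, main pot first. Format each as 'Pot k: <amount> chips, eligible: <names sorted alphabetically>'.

Contributions (after 93 returned to C): A=35, B=43, C=43
Pot levels (distinct totals of non-folded players): 35, 43
Layer 1-35: 35 each from A, B, C = 35*3 = 105 chips; eligible A, B, C
Layer 36-43: 8 each from B, C = 8*2 = 16 chips; eligible B, C

Pot 1: 105 chips, eligible: A, B, C
Pot 2: 16 chips, eligible: B, C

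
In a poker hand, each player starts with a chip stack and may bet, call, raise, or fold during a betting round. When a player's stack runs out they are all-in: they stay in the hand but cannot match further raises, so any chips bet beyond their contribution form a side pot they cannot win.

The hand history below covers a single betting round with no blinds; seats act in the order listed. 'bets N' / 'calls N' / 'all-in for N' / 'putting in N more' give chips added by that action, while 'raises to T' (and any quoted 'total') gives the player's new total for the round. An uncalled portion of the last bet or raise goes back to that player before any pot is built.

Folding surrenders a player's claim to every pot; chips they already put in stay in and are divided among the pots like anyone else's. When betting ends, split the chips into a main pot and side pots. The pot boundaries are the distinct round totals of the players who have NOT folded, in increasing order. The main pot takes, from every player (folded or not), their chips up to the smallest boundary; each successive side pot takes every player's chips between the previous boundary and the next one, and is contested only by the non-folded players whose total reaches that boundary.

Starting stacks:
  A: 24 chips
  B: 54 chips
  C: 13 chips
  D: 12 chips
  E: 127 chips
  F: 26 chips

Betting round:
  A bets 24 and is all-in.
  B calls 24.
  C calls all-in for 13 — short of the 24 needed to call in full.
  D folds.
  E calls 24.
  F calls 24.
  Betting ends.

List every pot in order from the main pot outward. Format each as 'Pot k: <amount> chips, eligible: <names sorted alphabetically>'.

Contributions: A=24, B=24, C=13, E=24, F=24
Folded: D
Pot levels (distinct totals of non-folded players): 13, 24
Layer 1-13: 13 each from A, B, C, E, F = 13*5 = 65 chips; eligible A, B, C, E, F
Layer 14-24: 11 each from A, B, E, F = 11*4 = 44 chips; eligible A, B, E, F

Pot 1: 65 chips, eligible: A, B, C, E, F
Pot 2: 44 chips, eligible: A, B, E, F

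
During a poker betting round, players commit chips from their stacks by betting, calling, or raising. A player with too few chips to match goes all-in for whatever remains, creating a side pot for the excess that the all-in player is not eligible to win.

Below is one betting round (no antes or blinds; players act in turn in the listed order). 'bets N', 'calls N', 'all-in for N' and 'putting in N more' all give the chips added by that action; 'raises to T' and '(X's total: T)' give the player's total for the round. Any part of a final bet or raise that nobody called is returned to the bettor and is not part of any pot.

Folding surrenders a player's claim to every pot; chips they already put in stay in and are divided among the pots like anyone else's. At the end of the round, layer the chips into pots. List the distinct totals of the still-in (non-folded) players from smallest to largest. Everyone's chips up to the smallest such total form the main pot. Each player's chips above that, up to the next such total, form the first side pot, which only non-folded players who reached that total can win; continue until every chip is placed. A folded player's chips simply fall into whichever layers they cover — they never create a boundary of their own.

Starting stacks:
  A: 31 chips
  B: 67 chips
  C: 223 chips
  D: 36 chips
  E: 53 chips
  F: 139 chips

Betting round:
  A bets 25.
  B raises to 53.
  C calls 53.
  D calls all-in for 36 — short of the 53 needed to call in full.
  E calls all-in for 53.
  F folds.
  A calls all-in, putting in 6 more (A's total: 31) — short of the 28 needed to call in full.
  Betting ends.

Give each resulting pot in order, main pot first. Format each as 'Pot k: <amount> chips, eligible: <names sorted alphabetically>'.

Contributions: A=31, B=53, C=53, D=36, E=53
Folded: F
Pot levels (distinct totals of non-folded players): 31, 36, 53
Layer 1-31: 31 each from A, B, C, D, E = 31*5 = 155 chips; eligible A, B, C, D, E
Layer 32-36: 5 each from B, C, D, E = 5*4 = 20 chips; eligible B, C, D, E
Layer 37-53: 17 each from B, C, E = 17*3 = 51 chips; eligible B, C, E

Pot 1: 155 chips, eligible: A, B, C, D, E
Pot 2: 20 chips, eligible: B, C, D, E
Pot 3: 51 chips, eligible: B, C, E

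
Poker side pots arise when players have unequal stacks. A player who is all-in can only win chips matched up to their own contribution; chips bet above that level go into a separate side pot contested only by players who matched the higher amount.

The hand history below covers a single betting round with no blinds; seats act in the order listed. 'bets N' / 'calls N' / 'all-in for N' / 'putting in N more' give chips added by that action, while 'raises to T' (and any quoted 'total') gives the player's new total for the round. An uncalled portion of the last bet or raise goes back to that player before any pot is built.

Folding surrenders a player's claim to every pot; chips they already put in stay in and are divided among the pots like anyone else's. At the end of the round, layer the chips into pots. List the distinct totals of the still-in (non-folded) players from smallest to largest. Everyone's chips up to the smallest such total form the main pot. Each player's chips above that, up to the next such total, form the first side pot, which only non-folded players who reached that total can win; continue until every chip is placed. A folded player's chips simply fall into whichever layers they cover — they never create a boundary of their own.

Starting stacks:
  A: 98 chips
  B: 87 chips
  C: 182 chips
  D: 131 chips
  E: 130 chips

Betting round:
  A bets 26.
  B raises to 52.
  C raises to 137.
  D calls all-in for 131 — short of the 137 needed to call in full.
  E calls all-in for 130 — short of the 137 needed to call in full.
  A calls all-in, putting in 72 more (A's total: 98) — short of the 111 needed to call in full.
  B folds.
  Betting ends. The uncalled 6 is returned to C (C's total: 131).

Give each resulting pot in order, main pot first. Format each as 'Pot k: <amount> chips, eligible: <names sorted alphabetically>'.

Contributions (after 6 returned to C): A=98, B=52, C=131, D=131, E=130
Folded: B
Pot levels (distinct totals of non-folded players): 98, 130, 131
Layer 1-98: A 98 + B 52 + C 98 + D 98 + E 98 = 444 chips; eligible A, C, D, E
Layer 99-130: 32 each from C, D, E = 32*3 = 96 chips; eligible C, D, E
Layer 131-131: 1 each from C, D = 1*2 = 2 chips; eligible C, D

Pot 1: 444 chips, eligible: A, C, D, E
Pot 2: 96 chips, eligible: C, D, E
Pot 3: 2 chips, eligible: C, D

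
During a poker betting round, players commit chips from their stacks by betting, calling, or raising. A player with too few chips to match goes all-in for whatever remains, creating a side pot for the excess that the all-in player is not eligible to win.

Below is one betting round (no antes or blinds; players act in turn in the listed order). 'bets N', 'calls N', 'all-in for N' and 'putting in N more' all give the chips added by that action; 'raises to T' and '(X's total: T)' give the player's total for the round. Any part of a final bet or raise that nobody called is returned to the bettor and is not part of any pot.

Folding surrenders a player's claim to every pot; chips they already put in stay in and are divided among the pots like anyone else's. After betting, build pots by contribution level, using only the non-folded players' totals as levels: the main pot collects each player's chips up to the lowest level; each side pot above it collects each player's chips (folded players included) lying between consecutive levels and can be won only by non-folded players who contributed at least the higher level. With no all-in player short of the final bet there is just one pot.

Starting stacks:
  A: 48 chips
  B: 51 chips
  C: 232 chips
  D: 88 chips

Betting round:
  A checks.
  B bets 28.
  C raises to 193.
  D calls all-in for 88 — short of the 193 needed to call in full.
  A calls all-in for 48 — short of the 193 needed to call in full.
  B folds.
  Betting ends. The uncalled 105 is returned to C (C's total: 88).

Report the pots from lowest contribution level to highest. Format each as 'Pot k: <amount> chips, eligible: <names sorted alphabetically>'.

Pot 1: 172 chips, eligible: A, C, D
Pot 2: 80 chips, eligible: C, D

Derivation:
Contributions (after 105 returned to C): A=48, B=28, C=88, D=88
Folded: B
Pot levels (distinct totals of non-folded players): 48, 88
Layer 1-48: A 48 + B 28 + C 48 + D 48 = 172 chips; eligible A, C, D
Layer 49-88: 40 each from C, D = 40*2 = 80 chips; eligible C, D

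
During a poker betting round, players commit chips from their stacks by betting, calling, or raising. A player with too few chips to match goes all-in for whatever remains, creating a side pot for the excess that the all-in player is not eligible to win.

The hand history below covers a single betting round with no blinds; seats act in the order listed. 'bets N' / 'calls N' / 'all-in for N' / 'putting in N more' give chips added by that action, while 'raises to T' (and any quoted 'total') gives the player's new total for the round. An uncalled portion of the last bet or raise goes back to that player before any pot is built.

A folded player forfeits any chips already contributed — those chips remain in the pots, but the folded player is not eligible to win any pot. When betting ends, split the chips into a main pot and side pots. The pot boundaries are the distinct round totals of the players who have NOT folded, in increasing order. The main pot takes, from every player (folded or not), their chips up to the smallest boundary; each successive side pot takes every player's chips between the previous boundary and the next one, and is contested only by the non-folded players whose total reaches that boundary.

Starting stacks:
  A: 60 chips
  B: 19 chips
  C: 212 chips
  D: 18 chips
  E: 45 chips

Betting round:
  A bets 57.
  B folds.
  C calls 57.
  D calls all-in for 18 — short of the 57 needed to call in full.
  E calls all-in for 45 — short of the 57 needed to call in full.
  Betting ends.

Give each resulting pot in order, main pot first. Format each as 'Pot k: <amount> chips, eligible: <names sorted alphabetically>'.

Pot 1: 72 chips, eligible: A, C, D, E
Pot 2: 81 chips, eligible: A, C, E
Pot 3: 24 chips, eligible: A, C

Derivation:
Contributions: A=57, C=57, D=18, E=45
Folded: B
Pot levels (distinct totals of non-folded players): 18, 45, 57
Layer 1-18: 18 each from A, C, D, E = 18*4 = 72 chips; eligible A, C, D, E
Layer 19-45: 27 each from A, C, E = 27*3 = 81 chips; eligible A, C, E
Layer 46-57: 12 each from A, C = 12*2 = 24 chips; eligible A, C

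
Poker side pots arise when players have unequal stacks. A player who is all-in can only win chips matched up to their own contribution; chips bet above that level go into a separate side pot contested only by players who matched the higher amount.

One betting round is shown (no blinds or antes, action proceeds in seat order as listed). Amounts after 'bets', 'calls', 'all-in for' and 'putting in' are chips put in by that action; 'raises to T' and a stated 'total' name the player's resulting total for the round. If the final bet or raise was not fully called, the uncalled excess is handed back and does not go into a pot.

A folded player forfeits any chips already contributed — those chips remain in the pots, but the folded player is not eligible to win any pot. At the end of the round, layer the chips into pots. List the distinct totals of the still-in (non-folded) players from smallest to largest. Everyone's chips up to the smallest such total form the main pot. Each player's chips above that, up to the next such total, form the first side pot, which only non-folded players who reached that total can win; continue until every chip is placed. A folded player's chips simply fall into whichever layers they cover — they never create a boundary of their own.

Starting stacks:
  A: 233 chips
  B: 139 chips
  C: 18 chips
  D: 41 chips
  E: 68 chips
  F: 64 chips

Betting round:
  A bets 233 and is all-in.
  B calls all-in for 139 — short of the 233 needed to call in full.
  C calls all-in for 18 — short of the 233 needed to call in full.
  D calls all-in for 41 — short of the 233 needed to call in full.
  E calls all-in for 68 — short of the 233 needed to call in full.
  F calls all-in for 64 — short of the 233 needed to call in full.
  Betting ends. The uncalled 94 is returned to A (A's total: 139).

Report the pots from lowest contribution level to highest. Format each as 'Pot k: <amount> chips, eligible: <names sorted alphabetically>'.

Pot 1: 108 chips, eligible: A, B, C, D, E, F
Pot 2: 115 chips, eligible: A, B, D, E, F
Pot 3: 92 chips, eligible: A, B, E, F
Pot 4: 12 chips, eligible: A, B, E
Pot 5: 142 chips, eligible: A, B

Derivation:
Contributions (after 94 returned to A): A=139, B=139, C=18, D=41, E=68, F=64
Pot levels (distinct totals of non-folded players): 18, 41, 64, 68, 139
Layer 1-18: 18 each from A, B, C, D, E, F = 18*6 = 108 chips; eligible A, B, C, D, E, F
Layer 19-41: 23 each from A, B, D, E, F = 23*5 = 115 chips; eligible A, B, D, E, F
Layer 42-64: 23 each from A, B, E, F = 23*4 = 92 chips; eligible A, B, E, F
Layer 65-68: 4 each from A, B, E = 4*3 = 12 chips; eligible A, B, E
Layer 69-139: 71 each from A, B = 71*2 = 142 chips; eligible A, B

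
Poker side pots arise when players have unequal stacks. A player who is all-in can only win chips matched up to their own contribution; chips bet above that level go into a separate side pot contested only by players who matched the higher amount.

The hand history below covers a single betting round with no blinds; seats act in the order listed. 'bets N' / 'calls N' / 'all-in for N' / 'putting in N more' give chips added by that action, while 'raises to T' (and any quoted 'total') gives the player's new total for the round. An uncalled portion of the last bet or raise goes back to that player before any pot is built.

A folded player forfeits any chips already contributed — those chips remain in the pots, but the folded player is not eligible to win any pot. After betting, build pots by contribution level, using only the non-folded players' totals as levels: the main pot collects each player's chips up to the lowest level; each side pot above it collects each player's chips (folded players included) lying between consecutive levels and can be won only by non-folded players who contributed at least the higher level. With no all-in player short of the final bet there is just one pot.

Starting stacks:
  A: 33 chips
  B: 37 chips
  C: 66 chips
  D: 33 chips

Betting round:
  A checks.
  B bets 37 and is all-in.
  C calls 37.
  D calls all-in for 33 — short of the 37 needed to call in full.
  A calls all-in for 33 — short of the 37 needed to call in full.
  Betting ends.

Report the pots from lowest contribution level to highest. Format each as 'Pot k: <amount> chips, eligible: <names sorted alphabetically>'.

Contributions: A=33, B=37, C=37, D=33
Pot levels (distinct totals of non-folded players): 33, 37
Layer 1-33: 33 each from A, B, C, D = 33*4 = 132 chips; eligible A, B, C, D
Layer 34-37: 4 each from B, C = 4*2 = 8 chips; eligible B, C

Pot 1: 132 chips, eligible: A, B, C, D
Pot 2: 8 chips, eligible: B, C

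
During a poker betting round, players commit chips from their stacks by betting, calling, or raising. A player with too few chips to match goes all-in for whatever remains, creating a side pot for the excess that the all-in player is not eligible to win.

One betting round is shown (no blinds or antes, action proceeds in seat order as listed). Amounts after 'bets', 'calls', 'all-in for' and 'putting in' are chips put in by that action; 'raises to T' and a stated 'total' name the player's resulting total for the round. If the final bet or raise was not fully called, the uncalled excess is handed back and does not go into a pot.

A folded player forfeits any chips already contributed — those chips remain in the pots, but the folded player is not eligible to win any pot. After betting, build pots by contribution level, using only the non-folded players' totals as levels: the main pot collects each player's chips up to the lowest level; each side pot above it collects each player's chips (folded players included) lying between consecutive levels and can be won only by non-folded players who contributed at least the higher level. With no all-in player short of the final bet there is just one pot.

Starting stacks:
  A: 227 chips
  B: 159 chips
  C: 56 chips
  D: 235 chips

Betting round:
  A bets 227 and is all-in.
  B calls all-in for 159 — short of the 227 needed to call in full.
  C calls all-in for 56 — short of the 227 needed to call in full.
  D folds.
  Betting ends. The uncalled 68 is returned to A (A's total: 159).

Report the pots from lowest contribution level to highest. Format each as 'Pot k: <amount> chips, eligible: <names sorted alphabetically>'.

Contributions (after 68 returned to A): A=159, B=159, C=56
Folded: D
Pot levels (distinct totals of non-folded players): 56, 159
Layer 1-56: 56 each from A, B, C = 56*3 = 168 chips; eligible A, B, C
Layer 57-159: 103 each from A, B = 103*2 = 206 chips; eligible A, B

Pot 1: 168 chips, eligible: A, B, C
Pot 2: 206 chips, eligible: A, B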